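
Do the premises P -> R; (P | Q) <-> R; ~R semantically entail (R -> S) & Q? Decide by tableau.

Initial set: {(P -> R); ((P | Q) <-> R); ~R; ~((R -> S) & Q)}.
(P -> R): β-rule — branch into ~P  //  R.
  branch 1 (add ~P):
    ((P | Q) <-> R): β-rule — branch into (P | Q), R  //  ~(P | Q), ~R.
      branch 1.1 (add (P | Q), R):
        × closes — contains both R and ~R.
      branch 1.2 (add ~(P | Q), ~R):
        ~(P | Q): α-rule — add ~P, ~Q.
        ~((R -> S) & Q): β-rule — branch into ~(R -> S)  //  ~Q.
          branch 1.2.1 (add ~(R -> S)):
            ~(R -> S): α-rule — add R, ~S.
            × closes — contains both R and ~R.
          branch 1.2.2 (add ~Q):
            ○ open, literals {P=0, Q=0, R=0}.
  branch 2 (add R):
    × closes — contains both R and ~R.
3 branches closed, 1 open.
An open branch gives a countermodel: P=0, Q=0, R=0 (unmentioned atoms arbitrary); the premises hold there but the conclusion fails.

No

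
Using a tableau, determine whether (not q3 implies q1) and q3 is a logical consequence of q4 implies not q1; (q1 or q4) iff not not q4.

No

Initial set: {T (q4 implies not q1); T ((q1 or q4) iff not not q4); F ((not q3 implies q1) and q3)}.
T (q4 implies not q1): β-rule — branch into F q4  //  T not q1.
  branch 1 (add F q4):
    T ((q1 or q4) iff not not q4): β-rule — branch into T (q1 or q4), T not not q4  //  F (q1 or q4), F not not q4.
      branch 1.1 (add T (q1 or q4), T not not q4):
        T not not q4: drop double negation, giving T q4.
        × closes — contains both q4 and not q4.
      branch 1.2 (add F (q1 or q4), F not not q4):
        F (q1 or q4): α-rule — add F q1, F q4.
        F not not q4: drop double negation, giving F q4.
        F ((not q3 implies q1) and q3): β-rule — branch into F (not q3 implies q1)  //  F q3.
          branch 1.2.1 (add F (not q3 implies q1)):
            F (not q3 implies q1): α-rule — add T not q3, F q1.
            ○ open, literals {q1=F, q3=F, q4=F}.
          branch 1.2.2 (add F q3):
            ○ open, literals {q1=F, q3=F, q4=F}.
  branch 2 (add T not q1):
    T ((q1 or q4) iff not not q4): β-rule — branch into T (q1 or q4), T not not q4  //  F (q1 or q4), F not not q4.
      branch 2.1 (add T (q1 or q4), T not not q4):
        T not not q4: drop double negation, giving T q4.
        F ((not q3 implies q1) and q3): β-rule — branch into F (not q3 implies q1)  //  F q3.
          branch 2.1.1 (add F (not q3 implies q1)):
            F (not q3 implies q1): α-rule — add T not q3, F q1.
            T (q1 or q4): β-rule — branch into T q1  //  T q4.
              branch 2.1.1.1 (add T q1):
                × closes — contains both q1 and not q1.
              branch 2.1.1.2 (add T q4):
                ○ open, literals {q1=F, q3=F, q4=T}.
          branch 2.1.2 (add F q3):
            T (q1 or q4): β-rule — branch into T q1  //  T q4.
              branch 2.1.2.1 (add T q1):
                × closes — contains both q1 and not q1.
              branch 2.1.2.2 (add T q4):
                ○ open, literals {q1=F, q3=F, q4=T}.
      branch 2.2 (add F (q1 or q4), F not not q4):
        F (q1 or q4): α-rule — add F q1, F q4.
        F not not q4: drop double negation, giving F q4.
        F ((not q3 implies q1) and q3): β-rule — branch into F (not q3 implies q1)  //  F q3.
          branch 2.2.1 (add F (not q3 implies q1)):
            F (not q3 implies q1): α-rule — add T not q3, F q1.
            ○ open, literals {q1=F, q3=F, q4=F}.
          branch 2.2.2 (add F q3):
            ○ open, literals {q1=F, q3=F, q4=F}.
3 branches closed, 6 open.
An open branch gives a countermodel: q1=F, q3=F, q4=F (unmentioned atoms arbitrary); the premises hold there but the conclusion fails.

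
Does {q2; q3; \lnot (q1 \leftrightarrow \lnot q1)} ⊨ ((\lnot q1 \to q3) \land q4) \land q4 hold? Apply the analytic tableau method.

Initial set: {q2; q3; \lnot (q1 \leftrightarrow \lnot q1); \lnot (((\lnot q1 \to q3) \land q4) \land q4)}.
\lnot (q1 \leftrightarrow \lnot q1): β-rule — branch into q1, \lnot \lnot q1  //  \lnot q1, \lnot q1.
  branch 1 (add q1, \lnot \lnot q1):
    \lnot (((\lnot q1 \to q3) \land q4) \land q4): β-rule — branch into \lnot ((\lnot q1 \to q3) \land q4)  //  \lnot q4.
      branch 1.1 (add \lnot ((\lnot q1 \to q3) \land q4)):
        \lnot ((\lnot q1 \to q3) \land q4): β-rule — branch into \lnot (\lnot q1 \to q3)  //  \lnot q4.
          branch 1.1.1 (add \lnot (\lnot q1 \to q3)):
            \lnot (\lnot q1 \to q3): α-rule — add \lnot q1, \lnot q3.
            × closes — contains both q1 and \lnot q1.
          branch 1.1.2 (add \lnot q4):
            ○ open, literals {q1=T, q2=T, q3=T, q4=F}.
      branch 1.2 (add \lnot q4):
        ○ open, literals {q1=T, q2=T, q3=T, q4=F}.
  branch 2 (add \lnot q1, \lnot q1):
    \lnot (((\lnot q1 \to q3) \land q4) \land q4): β-rule — branch into \lnot ((\lnot q1 \to q3) \land q4)  //  \lnot q4.
      branch 2.1 (add \lnot ((\lnot q1 \to q3) \land q4)):
        \lnot ((\lnot q1 \to q3) \land q4): β-rule — branch into \lnot (\lnot q1 \to q3)  //  \lnot q4.
          branch 2.1.1 (add \lnot (\lnot q1 \to q3)):
            \lnot (\lnot q1 \to q3): α-rule — add \lnot q1, \lnot q3.
            × closes — contains both q3 and \lnot q3.
          branch 2.1.2 (add \lnot q4):
            ○ open, literals {q1=F, q2=T, q3=T, q4=F}.
      branch 2.2 (add \lnot q4):
        ○ open, literals {q1=F, q2=T, q3=T, q4=F}.
2 branches closed, 4 open.
An open branch gives a countermodel: q1=T, q2=T, q3=T, q4=F (unmentioned atoms arbitrary); the premises hold there but the conclusion fails.

No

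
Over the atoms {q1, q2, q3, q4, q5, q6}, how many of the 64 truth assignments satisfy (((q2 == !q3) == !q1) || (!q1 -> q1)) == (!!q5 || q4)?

Initial set: {T ((((q2 == !q3) == !q1) || (!q1 -> q1)) == (!!q5 || q4))}.
T ((((q2 == !q3) == !q1) || (!q1 -> q1)) == (!!q5 || q4)): β-rule — branch into T (((q2 == !q3) == !q1) || (!q1 -> q1)), T (!!q5 || q4)  //  F (((q2 == !q3) == !q1) || (!q1 -> q1)), F (!!q5 || q4).
  branch 1 (add T (((q2 == !q3) == !q1) || (!q1 -> q1)), T (!!q5 || q4)):
    T (((q2 == !q3) == !q1) || (!q1 -> q1)): β-rule — branch into T ((q2 == !q3) == !q1)  //  T (!q1 -> q1).
      branch 1.1 (add T ((q2 == !q3) == !q1)):
        T (!!q5 || q4): β-rule — branch into T !!q5  //  T q4.
          branch 1.1.1 (add T !!q5):
            T !!q5: drop double negation, giving T q5.
            T ((q2 == !q3) == !q1): β-rule — branch into T (q2 == !q3), T !q1  //  F (q2 == !q3), F !q1.
              branch 1.1.1.1 (add T (q2 == !q3), T !q1):
                T (q2 == !q3): β-rule — branch into T q2, T !q3  //  F q2, F !q3.
                  branch 1.1.1.1.1 (add T q2, T !q3):
                    ○ open, literals {q1=false, q2=true, q3=false, q5=true}.
                  branch 1.1.1.1.2 (add F q2, F !q3):
                    ○ open, literals {q1=false, q2=false, q3=true, q5=true}.
              branch 1.1.1.2 (add F (q2 == !q3), F !q1):
                F (q2 == !q3): β-rule — branch into T q2, F !q3  //  F q2, T !q3.
                  branch 1.1.1.2.1 (add T q2, F !q3):
                    ○ open, literals {q1=true, q2=true, q3=true, q5=true}.
                  branch 1.1.1.2.2 (add F q2, T !q3):
                    ○ open, literals {q1=true, q2=false, q3=false, q5=true}.
          branch 1.1.2 (add T q4):
            T ((q2 == !q3) == !q1): β-rule — branch into T (q2 == !q3), T !q1  //  F (q2 == !q3), F !q1.
              branch 1.1.2.1 (add T (q2 == !q3), T !q1):
                T (q2 == !q3): β-rule — branch into T q2, T !q3  //  F q2, F !q3.
                  branch 1.1.2.1.1 (add T q2, T !q3):
                    ○ open, literals {q1=false, q2=true, q3=false, q4=true}.
                  branch 1.1.2.1.2 (add F q2, F !q3):
                    ○ open, literals {q1=false, q2=false, q3=true, q4=true}.
              branch 1.1.2.2 (add F (q2 == !q3), F !q1):
                F (q2 == !q3): β-rule — branch into T q2, F !q3  //  F q2, T !q3.
                  branch 1.1.2.2.1 (add T q2, F !q3):
                    ○ open, literals {q1=true, q2=true, q3=true, q4=true}.
                  branch 1.1.2.2.2 (add F q2, T !q3):
                    ○ open, literals {q1=true, q2=false, q3=false, q4=true}.
      branch 1.2 (add T (!q1 -> q1)):
        T (!!q5 || q4): β-rule — branch into T !!q5  //  T q4.
          branch 1.2.1 (add T !!q5):
            T !!q5: drop double negation, giving T q5.
            T (!q1 -> q1): β-rule — branch into F !q1  //  T q1.
              branch 1.2.1.1 (add F !q1):
                ○ open, literals {q1=true, q5=true}.
              branch 1.2.1.2 (add T q1):
                ○ open, literals {q1=true, q5=true}.
          branch 1.2.2 (add T q4):
            T (!q1 -> q1): β-rule — branch into F !q1  //  T q1.
              branch 1.2.2.1 (add F !q1):
                ○ open, literals {q1=true, q4=true}.
              branch 1.2.2.2 (add T q1):
                ○ open, literals {q1=true, q4=true}.
  branch 2 (add F (((q2 == !q3) == !q1) || (!q1 -> q1)), F (!!q5 || q4)):
    F (((q2 == !q3) == !q1) || (!q1 -> q1)): α-rule — add F ((q2 == !q3) == !q1), F (!q1 -> q1).
    F (!!q5 || q4): α-rule — add F !!q5, F q4.
    F (!q1 -> q1): α-rule — add T !q1, F q1.
    F !!q5: drop double negation, giving F q5.
    F ((q2 == !q3) == !q1): β-rule — branch into T (q2 == !q3), F !q1  //  F (q2 == !q3), T !q1.
      branch 2.1 (add T (q2 == !q3), F !q1):
        × closes — contains both q1 and !q1.
      branch 2.2 (add F (q2 == !q3), T !q1):
        F (q2 == !q3): β-rule — branch into T q2, F !q3  //  F q2, T !q3.
          branch 2.2.1 (add T q2, F !q3):
            ○ open, literals {q1=false, q2=true, q3=true, q4=false, q5=false}.
          branch 2.2.2 (add F q2, T !q3):
            ○ open, literals {q1=false, q2=false, q3=false, q4=false, q5=false}.
1 branch closed, 14 open.
Each open branch fixes some atoms; the unmentioned ones are free. Counting distinct full assignments: branch {q1=false, q2=true, q3=false, q5=true} (q4, q6) contributes 4 new; branch {q1=false, q2=false, q3=true, q5=true} (q4, q6) contributes 4 new; branch {q1=true, q2=true, q3=true, q5=true} (q4, q6) contributes 4 new; branch {q1=true, q2=false, q3=false, q5=true} (q4, q6) contributes 4 new; branch {q1=false, q2=true, q3=false, q4=true} (q5, q6) contributes 2 new; branch {q1=false, q2=false, q3=true, q4=true} (q5, q6) contributes 2 new; branch {q1=true, q2=true, q3=true, q4=true} (q5, q6) contributes 2 new; branch {q1=true, q2=false, q3=false, q4=true} (q5, q6) contributes 2 new; branch {q1=true, q5=true} (q2, q3, q4, q6) contributes 8 new; branch {q1=true, q5=true} (q2, q3, q4, q6) contributes 0 new; branch {q1=true, q4=true} (q2, q3, q5, q6) contributes 4 new; branch {q1=true, q4=true} (q2, q3, q5, q6) contributes 0 new; branch {q1=false, q2=true, q3=true, q4=false, q5=false} (q6) contributes 2 new; branch {q1=false, q2=false, q3=false, q4=false, q5=false} (q6) contributes 2 new. Total: 40.

40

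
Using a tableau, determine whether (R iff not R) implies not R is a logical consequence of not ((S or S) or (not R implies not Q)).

Yes

Initial set: {not ((S or S) or (not R implies not Q)); not ((R iff not R) implies not R)}.
not ((S or S) or (not R implies not Q)): α-rule — add not (S or S), not (not R implies not Q).
not ((R iff not R) implies not R): α-rule — add (R iff not R), not not R.
not (S or S): α-rule — add not S, not S.
not (not R implies not Q): α-rule — add not R, not not Q.
× closes — contains both R and not R.
All 1 branch closes.
Every branch closed, so the premises entail the conclusion.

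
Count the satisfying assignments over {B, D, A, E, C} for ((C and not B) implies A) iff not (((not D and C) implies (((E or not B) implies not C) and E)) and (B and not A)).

Initial set: {(((C and not B) implies A) iff not (((not D and C) implies (((E or not B) implies not C) and E)) and (B and not A)))}.
(((C and not B) implies A) iff not (((not D and C) implies (((E or not B) implies not C) and E)) and (B and not A))): β-rule — branch into ((C and not B) implies A), not (((not D and C) implies (((E or not B) implies not C) and E)) and (B and not A))  //  not ((C and not B) implies A), not not (((not D and C) implies (((E or not B) implies not C) and E)) and (B and not A)).
  branch 1 (add ((C and not B) implies A), not (((not D and C) implies (((E or not B) implies not C) and E)) and (B and not A))):
    ((C and not B) implies A): β-rule — branch into not (C and not B)  //  A.
      branch 1.1 (add not (C and not B)):
        not (((not D and C) implies (((E or not B) implies not C) and E)) and (B and not A)): β-rule — branch into not ((not D and C) implies (((E or not B) implies not C) and E))  //  not (B and not A).
          branch 1.1.1 (add not ((not D and C) implies (((E or not B) implies not C) and E))):
            not ((not D and C) implies (((E or not B) implies not C) and E)): α-rule — add (not D and C), not (((E or not B) implies not C) and E).
            (not D and C): α-rule — add not D, C.
            not (C and not B): β-rule — branch into not C  //  not not B.
              branch 1.1.1.1 (add not C):
                × closes — contains both C and not C.
              branch 1.1.1.2 (add not not B):
                not (((E or not B) implies not C) and E): β-rule — branch into not ((E or not B) implies not C)  //  not E.
                  branch 1.1.1.2.1 (add not ((E or not B) implies not C)):
                    not ((E or not B) implies not C): α-rule — add (E or not B), not not C.
                    (E or not B): β-rule — branch into E  //  not B.
                      branch 1.1.1.2.1.1 (add E):
                        ○ open, literals {B=true, C=true, D=false, E=true}.
                      branch 1.1.1.2.1.2 (add not B):
                        × closes — contains both B and not B.
                  branch 1.1.1.2.2 (add not E):
                    ○ open, literals {B=true, C=true, D=false, E=false}.
          branch 1.1.2 (add not (B and not A)):
            not (C and not B): β-rule — branch into not C  //  not not B.
              branch 1.1.2.1 (add not C):
                not (B and not A): β-rule — branch into not B  //  not not A.
                  branch 1.1.2.1.1 (add not B):
                    ○ open, literals {B=false, C=false}.
                  branch 1.1.2.1.2 (add not not A):
                    ○ open, literals {A=true, C=false}.
              branch 1.1.2.2 (add not not B):
                not (B and not A): β-rule — branch into not B  //  not not A.
                  branch 1.1.2.2.1 (add not B):
                    × closes — contains both B and not B.
                  branch 1.1.2.2.2 (add not not A):
                    ○ open, literals {A=true, B=true}.
      branch 1.2 (add A):
        not (((not D and C) implies (((E or not B) implies not C) and E)) and (B and not A)): β-rule — branch into not ((not D and C) implies (((E or not B) implies not C) and E))  //  not (B and not A).
          branch 1.2.1 (add not ((not D and C) implies (((E or not B) implies not C) and E))):
            not ((not D and C) implies (((E or not B) implies not C) and E)): α-rule — add (not D and C), not (((E or not B) implies not C) and E).
            (not D and C): α-rule — add not D, C.
            not (((E or not B) implies not C) and E): β-rule — branch into not ((E or not B) implies not C)  //  not E.
              branch 1.2.1.1 (add not ((E or not B) implies not C)):
                not ((E or not B) implies not C): α-rule — add (E or not B), not not C.
                (E or not B): β-rule — branch into E  //  not B.
                  branch 1.2.1.1.1 (add E):
                    ○ open, literals {A=true, C=true, D=false, E=true}.
                  branch 1.2.1.1.2 (add not B):
                    ○ open, literals {A=true, B=false, C=true, D=false}.
              branch 1.2.1.2 (add not E):
                ○ open, literals {A=true, C=true, D=false, E=false}.
          branch 1.2.2 (add not (B and not A)):
            not (B and not A): β-rule — branch into not B  //  not not A.
              branch 1.2.2.1 (add not B):
                ○ open, literals {A=true, B=false}.
              branch 1.2.2.2 (add not not A):
                ○ open, literals {A=true}.
  branch 2 (add not ((C and not B) implies A), not not (((not D and C) implies (((E or not B) implies not C) and E)) and (B and not A))):
    not ((C and not B) implies A): α-rule — add (C and not B), not A.
    not not (((not D and C) implies (((E or not B) implies not C) and E)) and (B and not A)): α-rule — add ((not D and C) implies (((E or not B) implies not C) and E)), (B and not A).
    (C and not B): α-rule — add C, not B.
    (B and not A): α-rule — add B, not A.
    × closes — contains both B and not B.
4 branches closed, 10 open.
Each open branch fixes some atoms; the unmentioned ones are free. Counting distinct full assignments: branch {B=true, C=true, D=false, E=true} (A) contributes 2 new; branch {B=true, C=true, D=false, E=false} (A) contributes 2 new; branch {B=false, C=false} (D, A, E) contributes 8 new; branch {A=true, C=false} (B, D, E) contributes 4 new; branch {A=true, B=true} (D, E, C) contributes 2 new; branch {A=true, C=true, D=false, E=true} (B) contributes 1 new; branch {A=true, B=false, C=true, D=false} (E) contributes 1 new; branch {A=true, C=true, D=false, E=false} (B) contributes 0 new; branch {A=true, B=false} (D, E, C) contributes 2 new; branch {A=true} (B, D, E, C) contributes 0 new. Total: 22.

22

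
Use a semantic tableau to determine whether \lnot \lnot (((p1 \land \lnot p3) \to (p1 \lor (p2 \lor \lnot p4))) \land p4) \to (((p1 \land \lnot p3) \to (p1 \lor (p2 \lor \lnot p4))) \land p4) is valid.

Assume the negation and expand:
Initial set: {F (\lnot \lnot (((p1 \land \lnot p3) \to (p1 \lor (p2 \lor \lnot p4))) \land p4) \to (((p1 \land \lnot p3) \to (p1 \lor (p2 \lor \lnot p4))) \land p4))}.
F (\lnot \lnot (((p1 \land \lnot p3) \to (p1 \lor (p2 \lor \lnot p4))) \land p4) \to (((p1 \land \lnot p3) \to (p1 \lor (p2 \lor \lnot p4))) \land p4)): α-rule — add T \lnot \lnot (((p1 \land \lnot p3) \to (p1 \lor (p2 \lor \lnot p4))) \land p4), F (((p1 \land \lnot p3) \to (p1 \lor (p2 \lor \lnot p4))) \land p4).
T \lnot \lnot (((p1 \land \lnot p3) \to (p1 \lor (p2 \lor \lnot p4))) \land p4): drop double negation, giving T (((p1 \land \lnot p3) \to (p1 \lor (p2 \lor \lnot p4))) \land p4).
T (((p1 \land \lnot p3) \to (p1 \lor (p2 \lor \lnot p4))) \land p4): α-rule — add T ((p1 \land \lnot p3) \to (p1 \lor (p2 \lor \lnot p4))), T p4.
F (((p1 \land \lnot p3) \to (p1 \lor (p2 \lor \lnot p4))) \land p4): β-rule — branch into F ((p1 \land \lnot p3) \to (p1 \lor (p2 \lor \lnot p4)))  //  F p4.
  branch 1 (add F ((p1 \land \lnot p3) \to (p1 \lor (p2 \lor \lnot p4)))):
    F ((p1 \land \lnot p3) \to (p1 \lor (p2 \lor \lnot p4))): α-rule — add T (p1 \land \lnot p3), F (p1 \lor (p2 \lor \lnot p4)).
    T (p1 \land \lnot p3): α-rule — add T p1, T \lnot p3.
    F (p1 \lor (p2 \lor \lnot p4)): α-rule — add F p1, F (p2 \lor \lnot p4).
    × closes — contains both p1 and \lnot p1.
  branch 2 (add F p4):
    × closes — contains both p4 and \lnot p4.
All 2 branches close.
Every branch closed, so the negation is unsatisfiable and the formula is valid.

Valid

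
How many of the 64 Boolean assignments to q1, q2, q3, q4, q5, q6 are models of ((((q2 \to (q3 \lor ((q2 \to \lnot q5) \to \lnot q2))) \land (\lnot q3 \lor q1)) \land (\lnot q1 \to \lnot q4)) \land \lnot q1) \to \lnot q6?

61

Initial set: {(((((q2 \to (q3 \lor ((q2 \to \lnot q5) \to \lnot q2))) \land (\lnot q3 \lor q1)) \land (\lnot q1 \to \lnot q4)) \land \lnot q1) \to \lnot q6)}.
(((((q2 \to (q3 \lor ((q2 \to \lnot q5) \to \lnot q2))) \land (\lnot q3 \lor q1)) \land (\lnot q1 \to \lnot q4)) \land \lnot q1) \to \lnot q6): β-rule — branch into \lnot ((((q2 \to (q3 \lor ((q2 \to \lnot q5) \to \lnot q2))) \land (\lnot q3 \lor q1)) \land (\lnot q1 \to \lnot q4)) \land \lnot q1)  //  \lnot q6.
  branch 1 (add \lnot ((((q2 \to (q3 \lor ((q2 \to \lnot q5) \to \lnot q2))) \land (\lnot q3 \lor q1)) \land (\lnot q1 \to \lnot q4)) \land \lnot q1)):
    \lnot ((((q2 \to (q3 \lor ((q2 \to \lnot q5) \to \lnot q2))) \land (\lnot q3 \lor q1)) \land (\lnot q1 \to \lnot q4)) \land \lnot q1): β-rule — branch into \lnot (((q2 \to (q3 \lor ((q2 \to \lnot q5) \to \lnot q2))) \land (\lnot q3 \lor q1)) \land (\lnot q1 \to \lnot q4))  //  \lnot \lnot q1.
      branch 1.1 (add \lnot (((q2 \to (q3 \lor ((q2 \to \lnot q5) \to \lnot q2))) \land (\lnot q3 \lor q1)) \land (\lnot q1 \to \lnot q4))):
        \lnot (((q2 \to (q3 \lor ((q2 \to \lnot q5) \to \lnot q2))) \land (\lnot q3 \lor q1)) \land (\lnot q1 \to \lnot q4)): β-rule — branch into \lnot ((q2 \to (q3 \lor ((q2 \to \lnot q5) \to \lnot q2))) \land (\lnot q3 \lor q1))  //  \lnot (\lnot q1 \to \lnot q4).
          branch 1.1.1 (add \lnot ((q2 \to (q3 \lor ((q2 \to \lnot q5) \to \lnot q2))) \land (\lnot q3 \lor q1))):
            \lnot ((q2 \to (q3 \lor ((q2 \to \lnot q5) \to \lnot q2))) \land (\lnot q3 \lor q1)): β-rule — branch into \lnot (q2 \to (q3 \lor ((q2 \to \lnot q5) \to \lnot q2)))  //  \lnot (\lnot q3 \lor q1).
              branch 1.1.1.1 (add \lnot (q2 \to (q3 \lor ((q2 \to \lnot q5) \to \lnot q2)))):
                \lnot (q2 \to (q3 \lor ((q2 \to \lnot q5) \to \lnot q2))): α-rule — add q2, \lnot (q3 \lor ((q2 \to \lnot q5) \to \lnot q2)).
                \lnot (q3 \lor ((q2 \to \lnot q5) \to \lnot q2)): α-rule — add \lnot q3, \lnot ((q2 \to \lnot q5) \to \lnot q2).
                \lnot ((q2 \to \lnot q5) \to \lnot q2): α-rule — add (q2 \to \lnot q5), \lnot \lnot q2.
                (q2 \to \lnot q5): β-rule — branch into \lnot q2  //  \lnot q5.
                  branch 1.1.1.1.1 (add \lnot q2):
                    × closes — contains both q2 and \lnot q2.
                  branch 1.1.1.1.2 (add \lnot q5):
                    ○ open, literals {q2=T, q3=F, q5=F}.
              branch 1.1.1.2 (add \lnot (\lnot q3 \lor q1)):
                \lnot (\lnot q3 \lor q1): α-rule — add \lnot \lnot q3, \lnot q1.
                ○ open, literals {q1=F, q3=T}.
          branch 1.1.2 (add \lnot (\lnot q1 \to \lnot q4)):
            \lnot (\lnot q1 \to \lnot q4): α-rule — add \lnot q1, \lnot \lnot q4.
            ○ open, literals {q1=F, q4=T}.
      branch 1.2 (add \lnot \lnot q1):
        ○ open, literals {q1=T}.
  branch 2 (add \lnot q6):
    ○ open, literals {q6=F}.
1 branch closed, 5 open.
Each open branch fixes some atoms; the unmentioned ones are free. Counting distinct full assignments: branch {q2=T, q3=F, q5=F} (q1, q4, q6) contributes 8 new; branch {q1=F, q3=T} (q2, q4, q5, q6) contributes 16 new; branch {q1=F, q4=T} (q2, q3, q5, q6) contributes 6 new; branch {q1=T} (q2, q3, q4, q5, q6) contributes 28 new; branch {q6=F} (q1, q2, q3, q4, q5) contributes 3 new. Total: 61.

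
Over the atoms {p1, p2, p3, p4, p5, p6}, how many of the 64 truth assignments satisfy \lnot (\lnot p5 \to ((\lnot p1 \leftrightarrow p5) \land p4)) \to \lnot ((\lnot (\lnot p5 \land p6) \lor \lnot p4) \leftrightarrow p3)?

52

Initial set: {(\lnot (\lnot p5 \to ((\lnot p1 \leftrightarrow p5) \land p4)) \to \lnot ((\lnot (\lnot p5 \land p6) \lor \lnot p4) \leftrightarrow p3))}.
(\lnot (\lnot p5 \to ((\lnot p1 \leftrightarrow p5) \land p4)) \to \lnot ((\lnot (\lnot p5 \land p6) \lor \lnot p4) \leftrightarrow p3)): β-rule — branch into \lnot \lnot (\lnot p5 \to ((\lnot p1 \leftrightarrow p5) \land p4))  //  \lnot ((\lnot (\lnot p5 \land p6) \lor \lnot p4) \leftrightarrow p3).
  branch 1 (add \lnot \lnot (\lnot p5 \to ((\lnot p1 \leftrightarrow p5) \land p4))):
    \lnot \lnot (\lnot p5 \to ((\lnot p1 \leftrightarrow p5) \land p4)): β-rule — branch into \lnot \lnot p5  //  ((\lnot p1 \leftrightarrow p5) \land p4).
      branch 1.1 (add \lnot \lnot p5):
        ○ open, literals {p5=1}.
      branch 1.2 (add ((\lnot p1 \leftrightarrow p5) \land p4)):
        ((\lnot p1 \leftrightarrow p5) \land p4): α-rule — add (\lnot p1 \leftrightarrow p5), p4.
        (\lnot p1 \leftrightarrow p5): β-rule — branch into \lnot p1, p5  //  \lnot \lnot p1, \lnot p5.
          branch 1.2.1 (add \lnot p1, p5):
            ○ open, literals {p1=0, p4=1, p5=1}.
          branch 1.2.2 (add \lnot \lnot p1, \lnot p5):
            ○ open, literals {p1=1, p4=1, p5=0}.
  branch 2 (add \lnot ((\lnot (\lnot p5 \land p6) \lor \lnot p4) \leftrightarrow p3)):
    \lnot ((\lnot (\lnot p5 \land p6) \lor \lnot p4) \leftrightarrow p3): β-rule — branch into (\lnot (\lnot p5 \land p6) \lor \lnot p4), \lnot p3  //  \lnot (\lnot (\lnot p5 \land p6) \lor \lnot p4), p3.
      branch 2.1 (add (\lnot (\lnot p5 \land p6) \lor \lnot p4), \lnot p3):
        (\lnot (\lnot p5 \land p6) \lor \lnot p4): β-rule — branch into \lnot (\lnot p5 \land p6)  //  \lnot p4.
          branch 2.1.1 (add \lnot (\lnot p5 \land p6)):
            \lnot (\lnot p5 \land p6): β-rule — branch into \lnot \lnot p5  //  \lnot p6.
              branch 2.1.1.1 (add \lnot \lnot p5):
                ○ open, literals {p3=0, p5=1}.
              branch 2.1.1.2 (add \lnot p6):
                ○ open, literals {p3=0, p6=0}.
          branch 2.1.2 (add \lnot p4):
            ○ open, literals {p3=0, p4=0}.
      branch 2.2 (add \lnot (\lnot (\lnot p5 \land p6) \lor \lnot p4), p3):
        \lnot (\lnot (\lnot p5 \land p6) \lor \lnot p4): α-rule — add \lnot \lnot (\lnot p5 \land p6), \lnot \lnot p4.
        \lnot \lnot (\lnot p5 \land p6): α-rule — add \lnot p5, p6.
        ○ open, literals {p3=1, p4=1, p5=0, p6=1}.
0 branches closed, 7 open.
Each open branch fixes some atoms; the unmentioned ones are free. Counting distinct full assignments: branch {p5=1} (p1, p2, p3, p4, p6) contributes 32 new; branch {p1=0, p4=1, p5=1} (p2, p3, p6) contributes 0 new; branch {p1=1, p4=1, p5=0} (p2, p3, p6) contributes 8 new; branch {p3=0, p5=1} (p1, p2, p4, p6) contributes 0 new; branch {p3=0, p6=0} (p1, p2, p4, p5) contributes 6 new; branch {p3=0, p4=0} (p1, p2, p5, p6) contributes 4 new; branch {p3=1, p4=1, p5=0, p6=1} (p1, p2) contributes 2 new. Total: 52.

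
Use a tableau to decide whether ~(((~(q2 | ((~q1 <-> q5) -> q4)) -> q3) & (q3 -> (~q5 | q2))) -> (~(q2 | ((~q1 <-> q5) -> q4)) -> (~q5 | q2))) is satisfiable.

Unsatisfiable

Initial set: {T ~(((~(q2 | ((~q1 <-> q5) -> q4)) -> q3) & (q3 -> (~q5 | q2))) -> (~(q2 | ((~q1 <-> q5) -> q4)) -> (~q5 | q2)))}.
T ~(((~(q2 | ((~q1 <-> q5) -> q4)) -> q3) & (q3 -> (~q5 | q2))) -> (~(q2 | ((~q1 <-> q5) -> q4)) -> (~q5 | q2))): α-rule — add T ((~(q2 | ((~q1 <-> q5) -> q4)) -> q3) & (q3 -> (~q5 | q2))), F (~(q2 | ((~q1 <-> q5) -> q4)) -> (~q5 | q2)).
T ((~(q2 | ((~q1 <-> q5) -> q4)) -> q3) & (q3 -> (~q5 | q2))): α-rule — add T (~(q2 | ((~q1 <-> q5) -> q4)) -> q3), T (q3 -> (~q5 | q2)).
F (~(q2 | ((~q1 <-> q5) -> q4)) -> (~q5 | q2)): α-rule — add T ~(q2 | ((~q1 <-> q5) -> q4)), F (~q5 | q2).
T ~(q2 | ((~q1 <-> q5) -> q4)): α-rule — add F q2, F ((~q1 <-> q5) -> q4).
F (~q5 | q2): α-rule — add F ~q5, F q2.
F ((~q1 <-> q5) -> q4): α-rule — add T (~q1 <-> q5), F q4.
T (~(q2 | ((~q1 <-> q5) -> q4)) -> q3): β-rule — branch into F ~(q2 | ((~q1 <-> q5) -> q4))  //  T q3.
  branch 1 (add F ~(q2 | ((~q1 <-> q5) -> q4))):
    T (q3 -> (~q5 | q2)): β-rule — branch into F q3  //  T (~q5 | q2).
      branch 1.1 (add F q3):
        T (~q1 <-> q5): β-rule — branch into T ~q1, T q5  //  F ~q1, F q5.
          branch 1.1.1 (add T ~q1, T q5):
            F ~(q2 | ((~q1 <-> q5) -> q4)): β-rule — branch into T q2  //  T ((~q1 <-> q5) -> q4).
              branch 1.1.1.1 (add T q2):
                × closes — contains both q2 and ~q2.
              branch 1.1.1.2 (add T ((~q1 <-> q5) -> q4)):
                T ((~q1 <-> q5) -> q4): β-rule — branch into F (~q1 <-> q5)  //  T q4.
                  branch 1.1.1.2.1 (add F (~q1 <-> q5)):
                    F (~q1 <-> q5): β-rule — branch into T ~q1, F q5  //  F ~q1, T q5.
                      branch 1.1.1.2.1.1 (add T ~q1, F q5):
                        × closes — contains both q5 and ~q5.
                      branch 1.1.1.2.1.2 (add F ~q1, T q5):
                        × closes — contains both q1 and ~q1.
                  branch 1.1.1.2.2 (add T q4):
                    × closes — contains both q4 and ~q4.
          branch 1.1.2 (add F ~q1, F q5):
            × closes — contains both q5 and ~q5.
      branch 1.2 (add T (~q5 | q2)):
        T (~q1 <-> q5): β-rule — branch into T ~q1, T q5  //  F ~q1, F q5.
          branch 1.2.1 (add T ~q1, T q5):
            F ~(q2 | ((~q1 <-> q5) -> q4)): β-rule — branch into T q2  //  T ((~q1 <-> q5) -> q4).
              branch 1.2.1.1 (add T q2):
                × closes — contains both q2 and ~q2.
              branch 1.2.1.2 (add T ((~q1 <-> q5) -> q4)):
                T (~q5 | q2): β-rule — branch into T ~q5  //  T q2.
                  branch 1.2.1.2.1 (add T ~q5):
                    × closes — contains both q5 and ~q5.
                  branch 1.2.1.2.2 (add T q2):
                    × closes — contains both q2 and ~q2.
          branch 1.2.2 (add F ~q1, F q5):
            × closes — contains both q5 and ~q5.
  branch 2 (add T q3):
    T (q3 -> (~q5 | q2)): β-rule — branch into F q3  //  T (~q5 | q2).
      branch 2.1 (add F q3):
        × closes — contains both q3 and ~q3.
      branch 2.2 (add T (~q5 | q2)):
        T (~q1 <-> q5): β-rule — branch into T ~q1, T q5  //  F ~q1, F q5.
          branch 2.2.1 (add T ~q1, T q5):
            T (~q5 | q2): β-rule — branch into T ~q5  //  T q2.
              branch 2.2.1.1 (add T ~q5):
                × closes — contains both q5 and ~q5.
              branch 2.2.1.2 (add T q2):
                × closes — contains both q2 and ~q2.
          branch 2.2.2 (add F ~q1, F q5):
            × closes — contains both q5 and ~q5.
All 13 branches close.
Every branch closed; the formula is unsatisfiable.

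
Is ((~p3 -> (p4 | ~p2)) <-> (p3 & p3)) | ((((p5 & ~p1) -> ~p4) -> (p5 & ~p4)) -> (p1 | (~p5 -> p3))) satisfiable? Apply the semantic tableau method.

Initial set: {(((~p3 -> (p4 | ~p2)) <-> (p3 & p3)) | ((((p5 & ~p1) -> ~p4) -> (p5 & ~p4)) -> (p1 | (~p5 -> p3))))}.
(((~p3 -> (p4 | ~p2)) <-> (p3 & p3)) | ((((p5 & ~p1) -> ~p4) -> (p5 & ~p4)) -> (p1 | (~p5 -> p3)))): β-rule — branch into ((~p3 -> (p4 | ~p2)) <-> (p3 & p3))  //  ((((p5 & ~p1) -> ~p4) -> (p5 & ~p4)) -> (p1 | (~p5 -> p3))).
  branch 1 (add ((~p3 -> (p4 | ~p2)) <-> (p3 & p3))):
    ((~p3 -> (p4 | ~p2)) <-> (p3 & p3)): β-rule — branch into (~p3 -> (p4 | ~p2)), (p3 & p3)  //  ~(~p3 -> (p4 | ~p2)), ~(p3 & p3).
      branch 1.1 (add (~p3 -> (p4 | ~p2)), (p3 & p3)):
        (p3 & p3): α-rule — add p3, p3.
        (~p3 -> (p4 | ~p2)): β-rule — branch into ~~p3  //  (p4 | ~p2).
          branch 1.1.1 (add ~~p3):
            ○ open, literals {p3=1}.
          branch 1.1.2 (add (p4 | ~p2)):
            (p4 | ~p2): β-rule — branch into p4  //  ~p2.
              branch 1.1.2.1 (add p4):
                ○ open, literals {p3=1, p4=1}.
              branch 1.1.2.2 (add ~p2):
                ○ open, literals {p2=0, p3=1}.
      branch 1.2 (add ~(~p3 -> (p4 | ~p2)), ~(p3 & p3)):
        ~(~p3 -> (p4 | ~p2)): α-rule — add ~p3, ~(p4 | ~p2).
        ~(p4 | ~p2): α-rule — add ~p4, ~~p2.
        ~(p3 & p3): β-rule — branch into ~p3  //  ~p3.
          branch 1.2.1 (add ~p3):
            ○ open, literals {p2=1, p3=0, p4=0}.
          branch 1.2.2 (add ~p3):
            ○ open, literals {p2=1, p3=0, p4=0}.
  branch 2 (add ((((p5 & ~p1) -> ~p4) -> (p5 & ~p4)) -> (p1 | (~p5 -> p3)))):
    ((((p5 & ~p1) -> ~p4) -> (p5 & ~p4)) -> (p1 | (~p5 -> p3))): β-rule — branch into ~(((p5 & ~p1) -> ~p4) -> (p5 & ~p4))  //  (p1 | (~p5 -> p3)).
      branch 2.1 (add ~(((p5 & ~p1) -> ~p4) -> (p5 & ~p4))):
        ~(((p5 & ~p1) -> ~p4) -> (p5 & ~p4)): α-rule — add ((p5 & ~p1) -> ~p4), ~(p5 & ~p4).
        ((p5 & ~p1) -> ~p4): β-rule — branch into ~(p5 & ~p1)  //  ~p4.
          branch 2.1.1 (add ~(p5 & ~p1)):
            ~(p5 & ~p4): β-rule — branch into ~p5  //  ~~p4.
              branch 2.1.1.1 (add ~p5):
                ~(p5 & ~p1): β-rule — branch into ~p5  //  ~~p1.
                  branch 2.1.1.1.1 (add ~p5):
                    ○ open, literals {p5=0}.
                  branch 2.1.1.1.2 (add ~~p1):
                    ○ open, literals {p1=1, p5=0}.
              branch 2.1.1.2 (add ~~p4):
                ~(p5 & ~p1): β-rule — branch into ~p5  //  ~~p1.
                  branch 2.1.1.2.1 (add ~p5):
                    ○ open, literals {p4=1, p5=0}.
                  branch 2.1.1.2.2 (add ~~p1):
                    ○ open, literals {p1=1, p4=1}.
          branch 2.1.2 (add ~p4):
            ~(p5 & ~p4): β-rule — branch into ~p5  //  ~~p4.
              branch 2.1.2.1 (add ~p5):
                ○ open, literals {p4=0, p5=0}.
              branch 2.1.2.2 (add ~~p4):
                × closes — contains both p4 and ~p4.
      branch 2.2 (add (p1 | (~p5 -> p3))):
        (p1 | (~p5 -> p3)): β-rule — branch into p1  //  (~p5 -> p3).
          branch 2.2.1 (add p1):
            ○ open, literals {p1=1}.
          branch 2.2.2 (add (~p5 -> p3)):
            (~p5 -> p3): β-rule — branch into ~~p5  //  p3.
              branch 2.2.2.1 (add ~~p5):
                ○ open, literals {p5=1}.
              branch 2.2.2.2 (add p3):
                ○ open, literals {p3=1}.
1 branch closed, 13 open.
An open branch gives a satisfying assignment: p3=1.

Satisfiable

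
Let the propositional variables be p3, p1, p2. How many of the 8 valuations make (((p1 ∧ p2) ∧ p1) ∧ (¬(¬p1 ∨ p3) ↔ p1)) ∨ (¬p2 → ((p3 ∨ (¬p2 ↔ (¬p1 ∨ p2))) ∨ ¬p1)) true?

Initial set: {((((p1 ∧ p2) ∧ p1) ∧ (¬(¬p1 ∨ p3) ↔ p1)) ∨ (¬p2 → ((p3 ∨ (¬p2 ↔ (¬p1 ∨ p2))) ∨ ¬p1)))}.
((((p1 ∧ p2) ∧ p1) ∧ (¬(¬p1 ∨ p3) ↔ p1)) ∨ (¬p2 → ((p3 ∨ (¬p2 ↔ (¬p1 ∨ p2))) ∨ ¬p1))): β-rule — branch into (((p1 ∧ p2) ∧ p1) ∧ (¬(¬p1 ∨ p3) ↔ p1))  //  (¬p2 → ((p3 ∨ (¬p2 ↔ (¬p1 ∨ p2))) ∨ ¬p1)).
  branch 1 (add (((p1 ∧ p2) ∧ p1) ∧ (¬(¬p1 ∨ p3) ↔ p1))):
    (((p1 ∧ p2) ∧ p1) ∧ (¬(¬p1 ∨ p3) ↔ p1)): α-rule — add ((p1 ∧ p2) ∧ p1), (¬(¬p1 ∨ p3) ↔ p1).
    ((p1 ∧ p2) ∧ p1): α-rule — add (p1 ∧ p2), p1.
    (p1 ∧ p2): α-rule — add p1, p2.
    (¬(¬p1 ∨ p3) ↔ p1): β-rule — branch into ¬(¬p1 ∨ p3), p1  //  ¬¬(¬p1 ∨ p3), ¬p1.
      branch 1.1 (add ¬(¬p1 ∨ p3), p1):
        ¬(¬p1 ∨ p3): α-rule — add ¬¬p1, ¬p3.
        ○ open, literals {p1=true, p2=true, p3=false}.
      branch 1.2 (add ¬¬(¬p1 ∨ p3), ¬p1):
        × closes — contains both p1 and ¬p1.
  branch 2 (add (¬p2 → ((p3 ∨ (¬p2 ↔ (¬p1 ∨ p2))) ∨ ¬p1))):
    (¬p2 → ((p3 ∨ (¬p2 ↔ (¬p1 ∨ p2))) ∨ ¬p1)): β-rule — branch into ¬¬p2  //  ((p3 ∨ (¬p2 ↔ (¬p1 ∨ p2))) ∨ ¬p1).
      branch 2.1 (add ¬¬p2):
        ○ open, literals {p2=true}.
      branch 2.2 (add ((p3 ∨ (¬p2 ↔ (¬p1 ∨ p2))) ∨ ¬p1)):
        ((p3 ∨ (¬p2 ↔ (¬p1 ∨ p2))) ∨ ¬p1): β-rule — branch into (p3 ∨ (¬p2 ↔ (¬p1 ∨ p2)))  //  ¬p1.
          branch 2.2.1 (add (p3 ∨ (¬p2 ↔ (¬p1 ∨ p2)))):
            (p3 ∨ (¬p2 ↔ (¬p1 ∨ p2))): β-rule — branch into p3  //  (¬p2 ↔ (¬p1 ∨ p2)).
              branch 2.2.1.1 (add p3):
                ○ open, literals {p3=true}.
              branch 2.2.1.2 (add (¬p2 ↔ (¬p1 ∨ p2))):
                (¬p2 ↔ (¬p1 ∨ p2)): β-rule — branch into ¬p2, (¬p1 ∨ p2)  //  ¬¬p2, ¬(¬p1 ∨ p2).
                  branch 2.2.1.2.1 (add ¬p2, (¬p1 ∨ p2)):
                    (¬p1 ∨ p2): β-rule — branch into ¬p1  //  p2.
                      branch 2.2.1.2.1.1 (add ¬p1):
                        ○ open, literals {p1=false, p2=false}.
                      branch 2.2.1.2.1.2 (add p2):
                        × closes — contains both p2 and ¬p2.
                  branch 2.2.1.2.2 (add ¬¬p2, ¬(¬p1 ∨ p2)):
                    ¬(¬p1 ∨ p2): α-rule — add ¬¬p1, ¬p2.
                    × closes — contains both p2 and ¬p2.
          branch 2.2.2 (add ¬p1):
            ○ open, literals {p1=false}.
3 branches closed, 5 open.
Each open branch fixes some atoms; the unmentioned ones are free. Counting distinct full assignments: branch {p1=true, p2=true, p3=false} (none free) contributes 1 new; branch {p2=true} (p3, p1) contributes 3 new; branch {p3=true} (p1, p2) contributes 2 new; branch {p1=false, p2=false} (p3) contributes 1 new; branch {p1=false} (p3, p2) contributes 0 new. Total: 7.

7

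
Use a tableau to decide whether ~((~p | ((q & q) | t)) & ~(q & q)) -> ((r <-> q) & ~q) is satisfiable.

Initial set: {T (~((~p | ((q & q) | t)) & ~(q & q)) -> ((r <-> q) & ~q))}.
T (~((~p | ((q & q) | t)) & ~(q & q)) -> ((r <-> q) & ~q)): β-rule — branch into F ~((~p | ((q & q) | t)) & ~(q & q))  //  T ((r <-> q) & ~q).
  branch 1 (add F ~((~p | ((q & q) | t)) & ~(q & q))):
    F ~((~p | ((q & q) | t)) & ~(q & q)): α-rule — add T (~p | ((q & q) | t)), T ~(q & q).
    T (~p | ((q & q) | t)): β-rule — branch into T ~p  //  T ((q & q) | t).
      branch 1.1 (add T ~p):
        T ~(q & q): β-rule — branch into F q  //  F q.
          branch 1.1.1 (add F q):
            ○ open, literals {p=F, q=F}.
          branch 1.1.2 (add F q):
            ○ open, literals {p=F, q=F}.
      branch 1.2 (add T ((q & q) | t)):
        T ~(q & q): β-rule — branch into F q  //  F q.
          branch 1.2.1 (add F q):
            T ((q & q) | t): β-rule — branch into T (q & q)  //  T t.
              branch 1.2.1.1 (add T (q & q)):
                T (q & q): α-rule — add T q, T q.
                × closes — contains both q and ~q.
              branch 1.2.1.2 (add T t):
                ○ open, literals {q=F, t=T}.
          branch 1.2.2 (add F q):
            T ((q & q) | t): β-rule — branch into T (q & q)  //  T t.
              branch 1.2.2.1 (add T (q & q)):
                T (q & q): α-rule — add T q, T q.
                × closes — contains both q and ~q.
              branch 1.2.2.2 (add T t):
                ○ open, literals {q=F, t=T}.
  branch 2 (add T ((r <-> q) & ~q)):
    T ((r <-> q) & ~q): α-rule — add T (r <-> q), T ~q.
    T (r <-> q): β-rule — branch into T r, T q  //  F r, F q.
      branch 2.1 (add T r, T q):
        × closes — contains both q and ~q.
      branch 2.2 (add F r, F q):
        ○ open, literals {q=F, r=F}.
3 branches closed, 5 open.
An open branch gives a satisfying assignment: p=F, q=F.

Satisfiable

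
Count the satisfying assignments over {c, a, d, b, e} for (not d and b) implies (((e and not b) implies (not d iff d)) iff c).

28

Initial set: {T ((not d and b) implies (((e and not b) implies (not d iff d)) iff c))}.
T ((not d and b) implies (((e and not b) implies (not d iff d)) iff c)): β-rule — branch into F (not d and b)  //  T (((e and not b) implies (not d iff d)) iff c).
  branch 1 (add F (not d and b)):
    F (not d and b): β-rule — branch into F not d  //  F b.
      branch 1.1 (add F not d):
        ○ open, literals {d=T}.
      branch 1.2 (add F b):
        ○ open, literals {b=F}.
  branch 2 (add T (((e and not b) implies (not d iff d)) iff c)):
    T (((e and not b) implies (not d iff d)) iff c): β-rule — branch into T ((e and not b) implies (not d iff d)), T c  //  F ((e and not b) implies (not d iff d)), F c.
      branch 2.1 (add T ((e and not b) implies (not d iff d)), T c):
        T ((e and not b) implies (not d iff d)): β-rule — branch into F (e and not b)  //  T (not d iff d).
          branch 2.1.1 (add F (e and not b)):
            F (e and not b): β-rule — branch into F e  //  F not b.
              branch 2.1.1.1 (add F e):
                ○ open, literals {c=T, e=F}.
              branch 2.1.1.2 (add F not b):
                ○ open, literals {b=T, c=T}.
          branch 2.1.2 (add T (not d iff d)):
            T (not d iff d): β-rule — branch into T not d, T d  //  F not d, F d.
              branch 2.1.2.1 (add T not d, T d):
                × closes — contains both d and not d.
              branch 2.1.2.2 (add F not d, F d):
                × closes — contains both d and not d.
      branch 2.2 (add F ((e and not b) implies (not d iff d)), F c):
        F ((e and not b) implies (not d iff d)): α-rule — add T (e and not b), F (not d iff d).
        T (e and not b): α-rule — add T e, T not b.
        F (not d iff d): β-rule — branch into T not d, F d  //  F not d, T d.
          branch 2.2.1 (add T not d, F d):
            ○ open, literals {b=F, c=F, d=F, e=T}.
          branch 2.2.2 (add F not d, T d):
            ○ open, literals {b=F, c=F, d=T, e=T}.
2 branches closed, 6 open.
Each open branch fixes some atoms; the unmentioned ones are free. Counting distinct full assignments: branch {d=T} (c, a, b, e) contributes 16 new; branch {b=F} (c, a, d, e) contributes 8 new; branch {c=T, e=F} (a, d, b) contributes 2 new; branch {b=T, c=T} (a, d, e) contributes 2 new; branch {b=F, c=F, d=F, e=T} (a) contributes 0 new; branch {b=F, c=F, d=T, e=T} (a) contributes 0 new. Total: 28.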